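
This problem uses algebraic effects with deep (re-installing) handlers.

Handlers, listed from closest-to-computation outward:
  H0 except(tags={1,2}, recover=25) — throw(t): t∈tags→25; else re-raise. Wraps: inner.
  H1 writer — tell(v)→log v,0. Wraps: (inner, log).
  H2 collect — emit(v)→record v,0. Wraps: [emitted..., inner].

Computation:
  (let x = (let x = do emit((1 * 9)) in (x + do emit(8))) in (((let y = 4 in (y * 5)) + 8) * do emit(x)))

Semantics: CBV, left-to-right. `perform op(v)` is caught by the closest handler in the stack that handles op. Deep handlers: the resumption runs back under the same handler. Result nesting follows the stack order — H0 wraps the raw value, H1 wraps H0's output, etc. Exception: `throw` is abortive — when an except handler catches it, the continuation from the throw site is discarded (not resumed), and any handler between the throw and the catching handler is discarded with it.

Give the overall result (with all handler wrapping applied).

Answer: [9, 8, 0, (0, ())]

Evaluation trace:
emit(9) @ H2 ⇒ out+=9
emit(8) @ H2 ⇒ out+=8
emit(0) @ H2 ⇒ out+=0
H0 returns 0
H1 returns (0, ())
H2 returns [9, 8, 0, (0, ())]
= [9, 8, 0, (0, ())]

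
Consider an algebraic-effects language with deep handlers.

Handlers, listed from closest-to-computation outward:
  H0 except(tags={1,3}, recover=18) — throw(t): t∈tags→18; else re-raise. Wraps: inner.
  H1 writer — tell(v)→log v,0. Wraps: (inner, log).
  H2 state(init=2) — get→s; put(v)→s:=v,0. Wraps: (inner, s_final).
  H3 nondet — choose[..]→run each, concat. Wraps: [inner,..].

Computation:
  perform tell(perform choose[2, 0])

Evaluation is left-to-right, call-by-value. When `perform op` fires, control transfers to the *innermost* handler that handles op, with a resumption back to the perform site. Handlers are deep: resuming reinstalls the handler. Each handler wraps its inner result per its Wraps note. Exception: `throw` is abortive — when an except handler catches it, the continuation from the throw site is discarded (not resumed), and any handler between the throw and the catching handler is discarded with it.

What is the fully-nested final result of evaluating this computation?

Answer: [((0, (2)), 2), ((0, (0)), 2)]

Evaluation trace:
choose[2, 0] @ H3
  branch[0] choose=2:
    tell(2) @ H1 ⇒ log+=2
    H0 returns 0
    H1 returns (0, (2))
    H2 returns ((0, (2)), 2)
    H3 returns [((0, (2)), 2)]
  branch[1] choose=0:
    tell(0) @ H1 ⇒ log+=0
    H0 returns 0
    H1 returns (0, (0))
    H2 returns ((0, (0)), 2)
    H3 returns [((0, (0)), 2)]
= [((0, (2)), 2), ((0, (0)), 2)]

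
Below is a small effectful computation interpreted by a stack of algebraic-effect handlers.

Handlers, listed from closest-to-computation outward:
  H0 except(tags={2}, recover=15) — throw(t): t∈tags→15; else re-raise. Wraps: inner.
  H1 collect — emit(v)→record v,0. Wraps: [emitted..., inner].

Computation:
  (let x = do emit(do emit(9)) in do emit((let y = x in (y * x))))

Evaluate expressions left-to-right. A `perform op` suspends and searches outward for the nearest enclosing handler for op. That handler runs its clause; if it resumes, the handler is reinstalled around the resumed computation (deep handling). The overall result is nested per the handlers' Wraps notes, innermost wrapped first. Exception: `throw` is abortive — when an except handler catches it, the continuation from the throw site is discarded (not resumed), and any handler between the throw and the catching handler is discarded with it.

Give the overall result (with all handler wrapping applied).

Step-by-step:
emit(9) @ H1 ⇒ out+=9
emit(0) @ H1 ⇒ out+=0
emit(0) @ H1 ⇒ out+=0
H0 returns 0
H1 returns [9, 0, 0, 0]
= [9, 0, 0, 0]

Answer: [9, 0, 0, 0]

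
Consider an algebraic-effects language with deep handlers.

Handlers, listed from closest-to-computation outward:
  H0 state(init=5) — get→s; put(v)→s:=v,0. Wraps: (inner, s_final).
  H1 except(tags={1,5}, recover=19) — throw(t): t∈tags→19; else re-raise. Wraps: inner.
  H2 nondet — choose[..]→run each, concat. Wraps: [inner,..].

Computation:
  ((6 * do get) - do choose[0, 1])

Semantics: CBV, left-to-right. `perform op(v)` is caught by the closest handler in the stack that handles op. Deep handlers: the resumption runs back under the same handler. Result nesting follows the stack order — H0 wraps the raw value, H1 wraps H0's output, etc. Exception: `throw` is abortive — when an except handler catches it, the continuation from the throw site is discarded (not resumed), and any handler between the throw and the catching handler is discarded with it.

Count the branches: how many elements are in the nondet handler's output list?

Evaluation trace:
get @ H0 ⇒ 5
choose[0, 1] @ H2
  branch[0] choose=0:
    H0 returns (30, 5)
    H1 returns (30, 5)
    H2 returns [(30, 5)]
  branch[1] choose=1:
    H0 returns (29, 5)
    H1 returns (29, 5)
    H2 returns [(29, 5)]
= [(30, 5), (29, 5)]

Answer: 2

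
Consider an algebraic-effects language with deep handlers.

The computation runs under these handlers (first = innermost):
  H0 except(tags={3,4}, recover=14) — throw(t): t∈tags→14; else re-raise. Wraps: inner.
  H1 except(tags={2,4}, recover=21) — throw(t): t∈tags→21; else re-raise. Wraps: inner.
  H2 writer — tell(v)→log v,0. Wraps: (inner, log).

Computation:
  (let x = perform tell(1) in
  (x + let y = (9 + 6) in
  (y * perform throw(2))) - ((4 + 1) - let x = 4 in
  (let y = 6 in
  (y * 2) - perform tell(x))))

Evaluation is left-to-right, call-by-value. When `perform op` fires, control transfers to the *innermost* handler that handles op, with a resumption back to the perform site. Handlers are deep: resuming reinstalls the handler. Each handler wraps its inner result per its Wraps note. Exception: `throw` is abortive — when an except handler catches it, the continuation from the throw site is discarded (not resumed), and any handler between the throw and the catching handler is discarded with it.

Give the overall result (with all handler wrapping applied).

Answer: (21, (1))

Step-by-step:
tell(1) @ H2 ⇒ log+=1
throw(2) @ H0 re-raised
throw(2) @ H1 caught ⇒ 21
H2 returns (21, (1))
= (21, (1))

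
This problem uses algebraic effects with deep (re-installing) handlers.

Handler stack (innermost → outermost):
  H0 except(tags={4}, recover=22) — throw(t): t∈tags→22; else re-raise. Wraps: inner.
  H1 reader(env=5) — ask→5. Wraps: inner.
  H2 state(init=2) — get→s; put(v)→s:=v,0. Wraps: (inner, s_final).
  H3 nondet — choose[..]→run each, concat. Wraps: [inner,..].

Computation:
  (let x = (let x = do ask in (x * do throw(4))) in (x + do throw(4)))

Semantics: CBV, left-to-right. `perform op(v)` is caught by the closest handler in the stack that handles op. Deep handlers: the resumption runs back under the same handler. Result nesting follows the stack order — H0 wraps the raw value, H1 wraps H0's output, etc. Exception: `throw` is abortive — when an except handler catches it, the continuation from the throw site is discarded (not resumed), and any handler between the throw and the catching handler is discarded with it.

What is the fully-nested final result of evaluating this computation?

Step-by-step:
ask @ H1 ⇒ 5
throw(4) @ H0 caught ⇒ 22
H1 returns 22
H2 returns (22, 2)
H3 returns [(22, 2)]
= [(22, 2)]

Answer: [(22, 2)]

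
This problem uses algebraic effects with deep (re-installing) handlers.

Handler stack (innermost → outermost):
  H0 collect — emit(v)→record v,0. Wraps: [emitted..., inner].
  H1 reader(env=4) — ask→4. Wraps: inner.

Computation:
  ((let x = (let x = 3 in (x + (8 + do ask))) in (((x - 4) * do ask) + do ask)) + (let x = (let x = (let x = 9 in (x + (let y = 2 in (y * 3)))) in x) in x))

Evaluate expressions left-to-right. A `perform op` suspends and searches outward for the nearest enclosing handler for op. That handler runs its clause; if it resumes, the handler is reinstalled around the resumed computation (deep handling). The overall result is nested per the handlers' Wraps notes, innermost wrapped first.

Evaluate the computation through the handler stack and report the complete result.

Answer: [63]

Evaluation trace:
ask @ H1 ⇒ 4
ask @ H1 ⇒ 4
ask @ H1 ⇒ 4
H0 returns [63]
H1 returns [63]
= [63]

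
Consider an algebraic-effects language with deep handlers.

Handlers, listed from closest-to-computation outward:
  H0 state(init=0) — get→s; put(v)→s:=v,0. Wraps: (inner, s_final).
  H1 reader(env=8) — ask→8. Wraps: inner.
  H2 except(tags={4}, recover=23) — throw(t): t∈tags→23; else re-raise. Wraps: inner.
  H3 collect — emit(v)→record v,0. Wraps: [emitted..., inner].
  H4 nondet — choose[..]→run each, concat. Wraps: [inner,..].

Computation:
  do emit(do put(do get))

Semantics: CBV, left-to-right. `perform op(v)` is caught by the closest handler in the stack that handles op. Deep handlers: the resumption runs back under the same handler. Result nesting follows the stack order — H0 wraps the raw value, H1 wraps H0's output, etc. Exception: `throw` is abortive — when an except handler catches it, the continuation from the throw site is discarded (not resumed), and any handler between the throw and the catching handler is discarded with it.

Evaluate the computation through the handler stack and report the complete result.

Answer: [[0, (0, 0)]]

Working:
get @ H0 ⇒ 0
put(0) @ H0 ⇒ s:=0
emit(0) @ H3 ⇒ out+=0
H0 returns (0, 0)
H1 returns (0, 0)
H2 returns (0, 0)
H3 returns [0, (0, 0)]
H4 returns [[0, (0, 0)]]
= [[0, (0, 0)]]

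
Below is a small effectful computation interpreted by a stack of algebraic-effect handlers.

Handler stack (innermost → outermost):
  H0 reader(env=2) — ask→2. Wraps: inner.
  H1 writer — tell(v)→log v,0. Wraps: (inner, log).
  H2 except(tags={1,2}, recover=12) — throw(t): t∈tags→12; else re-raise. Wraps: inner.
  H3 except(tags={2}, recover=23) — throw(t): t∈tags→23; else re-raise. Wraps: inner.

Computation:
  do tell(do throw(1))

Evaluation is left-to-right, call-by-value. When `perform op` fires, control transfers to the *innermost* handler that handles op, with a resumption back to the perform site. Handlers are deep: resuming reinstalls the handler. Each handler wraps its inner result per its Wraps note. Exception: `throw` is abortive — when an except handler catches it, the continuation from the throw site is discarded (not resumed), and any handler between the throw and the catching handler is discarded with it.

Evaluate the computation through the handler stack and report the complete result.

Evaluation trace:
throw(1) @ H2 caught ⇒ 12
H3 returns 12
= 12

Answer: 12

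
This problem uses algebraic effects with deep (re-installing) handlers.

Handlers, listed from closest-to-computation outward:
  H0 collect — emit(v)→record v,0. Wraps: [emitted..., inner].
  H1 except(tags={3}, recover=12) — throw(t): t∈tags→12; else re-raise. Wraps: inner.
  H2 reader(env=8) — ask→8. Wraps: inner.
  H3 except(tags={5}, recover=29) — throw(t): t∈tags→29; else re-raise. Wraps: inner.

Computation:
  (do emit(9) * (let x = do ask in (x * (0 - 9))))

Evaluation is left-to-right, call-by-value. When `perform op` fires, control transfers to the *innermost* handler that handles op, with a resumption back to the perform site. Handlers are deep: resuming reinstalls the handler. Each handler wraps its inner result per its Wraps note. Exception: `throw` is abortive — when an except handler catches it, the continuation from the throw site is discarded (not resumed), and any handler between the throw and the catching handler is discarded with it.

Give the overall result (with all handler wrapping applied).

Working:
emit(9) @ H0 ⇒ out+=9
ask @ H2 ⇒ 8
H0 returns [9, 0]
H1 returns [9, 0]
H2 returns [9, 0]
H3 returns [9, 0]
= [9, 0]

Answer: [9, 0]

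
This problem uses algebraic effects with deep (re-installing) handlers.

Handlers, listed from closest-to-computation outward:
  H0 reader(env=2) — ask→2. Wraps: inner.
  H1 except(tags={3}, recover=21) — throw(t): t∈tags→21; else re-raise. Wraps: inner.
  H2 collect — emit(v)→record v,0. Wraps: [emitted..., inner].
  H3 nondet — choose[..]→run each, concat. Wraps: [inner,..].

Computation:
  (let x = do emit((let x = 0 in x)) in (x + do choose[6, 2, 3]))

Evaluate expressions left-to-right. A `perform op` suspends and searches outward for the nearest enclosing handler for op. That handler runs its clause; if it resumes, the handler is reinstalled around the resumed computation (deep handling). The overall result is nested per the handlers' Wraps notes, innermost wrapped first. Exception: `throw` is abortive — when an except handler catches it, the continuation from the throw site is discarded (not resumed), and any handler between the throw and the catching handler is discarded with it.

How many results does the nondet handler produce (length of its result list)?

Answer: 3

Evaluation trace:
emit(0) @ H2 ⇒ out+=0
choose[6, 2, 3] @ H3
  branch[0] choose=6:
    H0 returns 6
    H1 returns 6
    H2 returns [0, 6]
    H3 returns [[0, 6]]
  branch[1] choose=2:
    H0 returns 2
    H1 returns 2
    H2 returns [0, 2]
    H3 returns [[0, 2]]
  branch[2] choose=3:
    H0 returns 3
    H1 returns 3
    H2 returns [0, 3]
    H3 returns [[0, 3]]
= [[0, 6], [0, 2], [0, 3]]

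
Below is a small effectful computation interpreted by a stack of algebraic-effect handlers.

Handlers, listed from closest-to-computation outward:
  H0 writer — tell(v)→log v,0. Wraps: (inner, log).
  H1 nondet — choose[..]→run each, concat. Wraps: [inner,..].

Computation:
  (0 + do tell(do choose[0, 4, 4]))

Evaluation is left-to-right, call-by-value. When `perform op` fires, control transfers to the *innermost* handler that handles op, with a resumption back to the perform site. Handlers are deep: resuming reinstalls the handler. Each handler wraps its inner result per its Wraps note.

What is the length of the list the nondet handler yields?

Answer: 3

Step-by-step:
choose[0, 4, 4] @ H1
  branch[0] choose=0:
    tell(0) @ H0 ⇒ log+=0
    H0 returns (0, (0))
    H1 returns [(0, (0))]
  branch[1] choose=4:
    tell(4) @ H0 ⇒ log+=4
    H0 returns (0, (4))
    H1 returns [(0, (4))]
  branch[2] choose=4:
    tell(4) @ H0 ⇒ log+=4
    H0 returns (0, (4))
    H1 returns [(0, (4))]
= [(0, (0)), (0, (4)), (0, (4))]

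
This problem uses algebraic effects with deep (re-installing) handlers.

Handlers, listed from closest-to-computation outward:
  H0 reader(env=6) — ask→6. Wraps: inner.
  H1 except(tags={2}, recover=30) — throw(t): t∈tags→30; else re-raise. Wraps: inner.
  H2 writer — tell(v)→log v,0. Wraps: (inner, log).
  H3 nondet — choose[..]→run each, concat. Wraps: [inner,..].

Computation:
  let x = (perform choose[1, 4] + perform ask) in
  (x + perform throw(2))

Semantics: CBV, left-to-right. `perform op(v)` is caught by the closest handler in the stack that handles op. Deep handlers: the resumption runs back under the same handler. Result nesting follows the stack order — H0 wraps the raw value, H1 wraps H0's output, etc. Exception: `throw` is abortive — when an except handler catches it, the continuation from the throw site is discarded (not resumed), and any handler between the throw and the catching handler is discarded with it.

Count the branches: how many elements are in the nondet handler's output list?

Answer: 2

Working:
choose[1, 4] @ H3
  branch[0] choose=1:
    ask @ H0 ⇒ 6
    throw(2) @ H1 caught ⇒ 30
    H2 returns (30, ())
    H3 returns [(30, ())]
  branch[1] choose=4:
    ask @ H0 ⇒ 6
    throw(2) @ H1 caught ⇒ 30
    H2 returns (30, ())
    H3 returns [(30, ())]
= [(30, ()), (30, ())]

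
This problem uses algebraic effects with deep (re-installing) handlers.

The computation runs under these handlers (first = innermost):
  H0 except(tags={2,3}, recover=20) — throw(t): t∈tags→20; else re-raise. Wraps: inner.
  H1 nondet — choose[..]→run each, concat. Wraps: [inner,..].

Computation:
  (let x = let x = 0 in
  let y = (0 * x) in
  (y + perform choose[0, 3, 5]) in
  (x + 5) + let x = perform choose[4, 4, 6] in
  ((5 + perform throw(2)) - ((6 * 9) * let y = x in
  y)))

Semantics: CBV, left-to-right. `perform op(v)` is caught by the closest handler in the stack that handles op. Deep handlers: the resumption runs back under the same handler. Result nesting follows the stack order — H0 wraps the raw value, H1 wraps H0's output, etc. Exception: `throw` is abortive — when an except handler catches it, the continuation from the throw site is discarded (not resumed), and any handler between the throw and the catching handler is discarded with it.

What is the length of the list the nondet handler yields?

Evaluation trace:
choose[0, 3, 5] @ H1
  branch[0] choose=0:
    choose[4, 4, 6] @ H1
      branch[0] choose=4:
        throw(2) @ H0 caught ⇒ 20
        H1 returns [20]
      branch[1] choose=4:
        throw(2) @ H0 caught ⇒ 20
        H1 returns [20]
      branch[2] choose=6:
        throw(2) @ H0 caught ⇒ 20
        H1 returns [20]
  branch[1] choose=3:
    choose[4, 4, 6] @ H1
      branch[0] choose=4:
        throw(2) @ H0 caught ⇒ 20
        H1 returns [20]
      branch[1] choose=4:
        throw(2) @ H0 caught ⇒ 20
        H1 returns [20]
      branch[2] choose=6:
        throw(2) @ H0 caught ⇒ 20
        H1 returns [20]
  branch[2] choose=5:
    choose[4, 4, 6] @ H1
      branch[0] choose=4:
        throw(2) @ H0 caught ⇒ 20
        H1 returns [20]
      branch[1] choose=4:
        throw(2) @ H0 caught ⇒ 20
        H1 returns [20]
      branch[2] choose=6:
        throw(2) @ H0 caught ⇒ 20
        H1 returns [20]
= [20, 20, 20, 20, 20, 20, 20, 20, 20]

Answer: 9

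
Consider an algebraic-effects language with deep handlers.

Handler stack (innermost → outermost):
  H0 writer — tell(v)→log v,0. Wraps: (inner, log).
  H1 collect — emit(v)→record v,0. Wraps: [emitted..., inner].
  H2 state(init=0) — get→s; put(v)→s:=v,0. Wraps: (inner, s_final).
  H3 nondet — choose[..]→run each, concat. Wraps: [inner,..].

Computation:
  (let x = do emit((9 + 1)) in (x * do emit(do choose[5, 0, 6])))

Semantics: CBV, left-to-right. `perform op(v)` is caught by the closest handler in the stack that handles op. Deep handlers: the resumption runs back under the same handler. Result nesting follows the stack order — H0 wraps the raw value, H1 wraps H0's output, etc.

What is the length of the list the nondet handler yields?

Step-by-step:
emit(10) @ H1 ⇒ out+=10
choose[5, 0, 6] @ H3
  branch[0] choose=5:
    emit(5) @ H1 ⇒ out+=5
    H0 returns (0, ())
    H1 returns [10, 5, (0, ())]
    H2 returns ([10, 5, (0, ())], 0)
    H3 returns [([10, 5, (0, ())], 0)]
  branch[1] choose=0:
    emit(0) @ H1 ⇒ out+=0
    H0 returns (0, ())
    H1 returns [10, 0, (0, ())]
    H2 returns ([10, 0, (0, ())], 0)
    H3 returns [([10, 0, (0, ())], 0)]
  branch[2] choose=6:
    emit(6) @ H1 ⇒ out+=6
    H0 returns (0, ())
    H1 returns [10, 6, (0, ())]
    H2 returns ([10, 6, (0, ())], 0)
    H3 returns [([10, 6, (0, ())], 0)]
= [([10, 5, (0, ())], 0), ([10, 0, (0, ())], 0), ([10, 6, (0, ())], 0)]

Answer: 3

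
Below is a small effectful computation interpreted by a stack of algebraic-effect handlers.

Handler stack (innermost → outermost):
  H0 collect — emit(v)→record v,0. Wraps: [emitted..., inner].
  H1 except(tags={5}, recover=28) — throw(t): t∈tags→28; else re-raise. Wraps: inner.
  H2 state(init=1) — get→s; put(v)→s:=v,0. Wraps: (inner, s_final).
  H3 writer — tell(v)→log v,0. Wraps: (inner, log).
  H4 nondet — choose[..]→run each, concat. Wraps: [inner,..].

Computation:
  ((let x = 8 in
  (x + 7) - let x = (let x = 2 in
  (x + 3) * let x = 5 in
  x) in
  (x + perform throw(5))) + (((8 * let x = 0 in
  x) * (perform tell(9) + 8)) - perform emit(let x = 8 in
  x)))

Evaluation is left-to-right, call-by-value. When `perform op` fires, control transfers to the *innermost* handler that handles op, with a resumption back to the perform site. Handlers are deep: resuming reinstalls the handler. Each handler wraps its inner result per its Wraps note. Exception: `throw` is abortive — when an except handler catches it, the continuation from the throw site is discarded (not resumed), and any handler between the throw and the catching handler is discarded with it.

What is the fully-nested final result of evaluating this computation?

Evaluation trace:
throw(5) @ H1 caught ⇒ 28
H2 returns (28, 1)
H3 returns ((28, 1), ())
H4 returns [((28, 1), ())]
= [((28, 1), ())]

Answer: [((28, 1), ())]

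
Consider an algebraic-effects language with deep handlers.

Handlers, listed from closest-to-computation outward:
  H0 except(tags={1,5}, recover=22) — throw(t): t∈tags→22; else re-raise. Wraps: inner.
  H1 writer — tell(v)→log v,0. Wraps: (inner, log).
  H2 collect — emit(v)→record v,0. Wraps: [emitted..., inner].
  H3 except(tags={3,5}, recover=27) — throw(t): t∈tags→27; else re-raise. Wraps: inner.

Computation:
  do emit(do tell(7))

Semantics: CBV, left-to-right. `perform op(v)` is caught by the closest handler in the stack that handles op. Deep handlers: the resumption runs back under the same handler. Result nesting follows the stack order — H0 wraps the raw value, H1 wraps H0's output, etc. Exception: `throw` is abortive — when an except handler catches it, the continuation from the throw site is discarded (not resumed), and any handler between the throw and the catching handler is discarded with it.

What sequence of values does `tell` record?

Answer: (7)

Step-by-step:
tell(7) @ H1 ⇒ log+=7
emit(0) @ H2 ⇒ out+=0
H0 returns 0
H1 returns (0, (7))
H2 returns [0, (0, (7))]
H3 returns [0, (0, (7))]
= [0, (0, (7))]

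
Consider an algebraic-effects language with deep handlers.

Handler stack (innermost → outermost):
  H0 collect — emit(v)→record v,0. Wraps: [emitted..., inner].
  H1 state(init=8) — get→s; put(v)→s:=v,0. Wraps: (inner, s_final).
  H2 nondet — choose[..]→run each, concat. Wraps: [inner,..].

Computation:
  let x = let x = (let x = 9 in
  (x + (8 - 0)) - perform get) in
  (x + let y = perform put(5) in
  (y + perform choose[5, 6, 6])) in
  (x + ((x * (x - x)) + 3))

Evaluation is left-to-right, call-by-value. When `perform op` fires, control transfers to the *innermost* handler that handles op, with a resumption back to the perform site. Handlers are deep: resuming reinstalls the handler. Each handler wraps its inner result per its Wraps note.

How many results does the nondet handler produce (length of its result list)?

Step-by-step:
get @ H1 ⇒ 8
put(5) @ H1 ⇒ s:=5
choose[5, 6, 6] @ H2
  branch[0] choose=5:
    H0 returns [17]
    H1 returns ([17], 5)
    H2 returns [([17], 5)]
  branch[1] choose=6:
    H0 returns [18]
    H1 returns ([18], 5)
    H2 returns [([18], 5)]
  branch[2] choose=6:
    H0 returns [18]
    H1 returns ([18], 5)
    H2 returns [([18], 5)]
= [([17], 5), ([18], 5), ([18], 5)]

Answer: 3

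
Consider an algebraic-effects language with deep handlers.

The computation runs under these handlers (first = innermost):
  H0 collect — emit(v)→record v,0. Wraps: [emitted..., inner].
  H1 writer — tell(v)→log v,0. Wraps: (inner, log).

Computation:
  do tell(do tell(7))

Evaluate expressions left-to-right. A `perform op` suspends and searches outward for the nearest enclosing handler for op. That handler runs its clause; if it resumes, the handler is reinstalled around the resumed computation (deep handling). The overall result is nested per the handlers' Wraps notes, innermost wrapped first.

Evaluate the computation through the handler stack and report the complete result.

Working:
tell(7) @ H1 ⇒ log+=7
tell(0) @ H1 ⇒ log+=0
H0 returns [0]
H1 returns ([0], (7, 0))
= ([0], (7, 0))

Answer: ([0], (7, 0))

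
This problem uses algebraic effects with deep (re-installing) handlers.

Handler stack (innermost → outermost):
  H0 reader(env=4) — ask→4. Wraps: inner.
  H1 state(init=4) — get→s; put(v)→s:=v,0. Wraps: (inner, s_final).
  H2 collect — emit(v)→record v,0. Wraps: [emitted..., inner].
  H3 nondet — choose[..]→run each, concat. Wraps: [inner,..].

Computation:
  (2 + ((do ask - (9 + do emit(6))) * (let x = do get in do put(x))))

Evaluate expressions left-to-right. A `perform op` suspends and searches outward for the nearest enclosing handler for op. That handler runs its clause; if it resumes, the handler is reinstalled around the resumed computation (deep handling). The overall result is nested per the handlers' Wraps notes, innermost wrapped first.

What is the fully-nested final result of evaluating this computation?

Evaluation trace:
ask @ H0 ⇒ 4
emit(6) @ H2 ⇒ out+=6
get @ H1 ⇒ 4
put(4) @ H1 ⇒ s:=4
H0 returns 2
H1 returns (2, 4)
H2 returns [6, (2, 4)]
H3 returns [[6, (2, 4)]]
= [[6, (2, 4)]]

Answer: [[6, (2, 4)]]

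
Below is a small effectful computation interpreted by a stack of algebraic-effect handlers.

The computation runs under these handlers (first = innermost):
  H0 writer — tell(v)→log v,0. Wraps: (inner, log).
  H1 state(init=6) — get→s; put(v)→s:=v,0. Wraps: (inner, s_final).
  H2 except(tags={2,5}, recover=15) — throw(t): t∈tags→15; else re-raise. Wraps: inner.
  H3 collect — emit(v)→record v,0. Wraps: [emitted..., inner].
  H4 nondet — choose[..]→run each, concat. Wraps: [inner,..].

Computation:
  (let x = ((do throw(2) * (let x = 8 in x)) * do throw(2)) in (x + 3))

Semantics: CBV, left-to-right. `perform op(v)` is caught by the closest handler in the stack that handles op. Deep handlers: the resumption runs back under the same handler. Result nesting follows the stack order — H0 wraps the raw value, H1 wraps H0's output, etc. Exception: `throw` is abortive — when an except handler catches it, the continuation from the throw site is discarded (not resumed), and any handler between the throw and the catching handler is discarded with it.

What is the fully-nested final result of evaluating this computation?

Answer: [[15]]

Working:
throw(2) @ H2 caught ⇒ 15
H3 returns [15]
H4 returns [[15]]
= [[15]]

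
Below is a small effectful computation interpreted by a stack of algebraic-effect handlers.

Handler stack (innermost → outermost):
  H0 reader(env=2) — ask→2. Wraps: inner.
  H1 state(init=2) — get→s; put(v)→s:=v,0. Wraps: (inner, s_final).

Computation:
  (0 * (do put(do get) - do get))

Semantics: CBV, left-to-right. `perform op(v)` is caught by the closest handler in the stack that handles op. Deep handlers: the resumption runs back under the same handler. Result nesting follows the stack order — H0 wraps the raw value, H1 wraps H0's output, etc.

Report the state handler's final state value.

Answer: 2

Working:
get @ H1 ⇒ 2
put(2) @ H1 ⇒ s:=2
get @ H1 ⇒ 2
H0 returns 0
H1 returns (0, 2)
= (0, 2)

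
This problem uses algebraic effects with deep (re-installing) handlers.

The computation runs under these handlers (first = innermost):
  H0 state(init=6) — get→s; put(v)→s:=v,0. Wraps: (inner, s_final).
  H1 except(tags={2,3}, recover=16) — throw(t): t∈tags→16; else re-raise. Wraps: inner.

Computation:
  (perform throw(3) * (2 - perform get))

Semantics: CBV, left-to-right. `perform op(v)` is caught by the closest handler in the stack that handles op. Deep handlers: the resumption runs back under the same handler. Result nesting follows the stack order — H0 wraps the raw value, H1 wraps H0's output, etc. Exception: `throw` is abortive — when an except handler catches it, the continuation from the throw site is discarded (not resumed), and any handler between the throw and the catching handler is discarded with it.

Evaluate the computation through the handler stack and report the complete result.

Answer: 16

Step-by-step:
throw(3) @ H1 caught ⇒ 16
= 16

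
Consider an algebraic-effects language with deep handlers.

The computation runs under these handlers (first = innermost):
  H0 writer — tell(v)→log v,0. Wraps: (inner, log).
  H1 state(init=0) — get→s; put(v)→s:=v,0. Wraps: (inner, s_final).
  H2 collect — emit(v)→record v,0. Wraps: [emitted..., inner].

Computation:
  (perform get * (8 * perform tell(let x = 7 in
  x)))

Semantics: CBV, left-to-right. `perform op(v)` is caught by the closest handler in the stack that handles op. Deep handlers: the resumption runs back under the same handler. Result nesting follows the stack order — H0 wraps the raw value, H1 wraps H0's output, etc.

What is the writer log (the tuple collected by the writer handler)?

Answer: (7)

Evaluation trace:
get @ H1 ⇒ 0
tell(7) @ H0 ⇒ log+=7
H0 returns (0, (7))
H1 returns ((0, (7)), 0)
H2 returns [((0, (7)), 0)]
= [((0, (7)), 0)]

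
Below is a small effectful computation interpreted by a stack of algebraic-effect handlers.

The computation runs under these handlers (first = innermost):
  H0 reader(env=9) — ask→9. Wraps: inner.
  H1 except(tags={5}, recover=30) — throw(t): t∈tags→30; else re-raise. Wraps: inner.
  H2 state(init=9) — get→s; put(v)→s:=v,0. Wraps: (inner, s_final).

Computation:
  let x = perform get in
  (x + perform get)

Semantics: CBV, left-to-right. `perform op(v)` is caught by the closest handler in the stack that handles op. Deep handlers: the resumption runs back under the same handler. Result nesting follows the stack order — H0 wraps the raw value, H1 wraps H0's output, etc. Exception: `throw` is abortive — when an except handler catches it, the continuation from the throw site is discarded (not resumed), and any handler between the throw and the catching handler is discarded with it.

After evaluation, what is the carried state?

Step-by-step:
get @ H2 ⇒ 9
get @ H2 ⇒ 9
H0 returns 18
H1 returns 18
H2 returns (18, 9)
= (18, 9)

Answer: 9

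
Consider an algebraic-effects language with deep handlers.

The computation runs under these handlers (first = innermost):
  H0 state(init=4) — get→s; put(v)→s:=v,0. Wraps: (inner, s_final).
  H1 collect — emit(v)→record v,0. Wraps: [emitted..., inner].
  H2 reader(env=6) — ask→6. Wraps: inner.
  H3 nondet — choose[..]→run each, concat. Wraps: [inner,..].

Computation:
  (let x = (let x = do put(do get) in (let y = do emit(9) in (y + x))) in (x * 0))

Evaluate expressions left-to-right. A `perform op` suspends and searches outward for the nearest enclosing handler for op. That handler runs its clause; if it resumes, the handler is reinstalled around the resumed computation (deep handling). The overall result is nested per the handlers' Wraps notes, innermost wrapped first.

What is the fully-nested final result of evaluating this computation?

Working:
get @ H0 ⇒ 4
put(4) @ H0 ⇒ s:=4
emit(9) @ H1 ⇒ out+=9
H0 returns (0, 4)
H1 returns [9, (0, 4)]
H2 returns [9, (0, 4)]
H3 returns [[9, (0, 4)]]
= [[9, (0, 4)]]

Answer: [[9, (0, 4)]]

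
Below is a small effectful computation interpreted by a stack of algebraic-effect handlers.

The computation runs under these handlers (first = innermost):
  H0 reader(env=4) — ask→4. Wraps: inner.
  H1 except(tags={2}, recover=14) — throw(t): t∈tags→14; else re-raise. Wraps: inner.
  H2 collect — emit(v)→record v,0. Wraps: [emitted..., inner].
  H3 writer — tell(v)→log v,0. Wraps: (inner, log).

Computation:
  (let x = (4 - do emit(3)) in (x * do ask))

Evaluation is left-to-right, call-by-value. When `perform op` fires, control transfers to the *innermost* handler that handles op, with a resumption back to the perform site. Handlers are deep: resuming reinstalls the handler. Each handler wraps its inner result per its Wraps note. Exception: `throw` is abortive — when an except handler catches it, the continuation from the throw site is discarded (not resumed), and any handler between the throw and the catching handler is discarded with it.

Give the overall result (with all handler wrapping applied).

Working:
emit(3) @ H2 ⇒ out+=3
ask @ H0 ⇒ 4
H0 returns 16
H1 returns 16
H2 returns [3, 16]
H3 returns ([3, 16], ())
= ([3, 16], ())

Answer: ([3, 16], ())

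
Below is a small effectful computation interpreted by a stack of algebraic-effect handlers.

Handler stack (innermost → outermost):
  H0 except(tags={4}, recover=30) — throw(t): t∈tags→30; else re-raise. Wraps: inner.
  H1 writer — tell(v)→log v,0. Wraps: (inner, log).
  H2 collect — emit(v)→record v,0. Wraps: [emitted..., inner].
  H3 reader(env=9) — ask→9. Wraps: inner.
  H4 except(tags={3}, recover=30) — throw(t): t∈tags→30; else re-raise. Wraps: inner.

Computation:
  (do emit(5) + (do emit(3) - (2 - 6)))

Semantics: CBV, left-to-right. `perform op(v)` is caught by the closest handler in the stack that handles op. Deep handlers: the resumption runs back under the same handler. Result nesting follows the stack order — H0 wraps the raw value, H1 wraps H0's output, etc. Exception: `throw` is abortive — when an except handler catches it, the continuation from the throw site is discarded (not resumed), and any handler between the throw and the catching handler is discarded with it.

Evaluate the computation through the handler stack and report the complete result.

Answer: [5, 3, (4, ())]

Step-by-step:
emit(5) @ H2 ⇒ out+=5
emit(3) @ H2 ⇒ out+=3
H0 returns 4
H1 returns (4, ())
H2 returns [5, 3, (4, ())]
H3 returns [5, 3, (4, ())]
H4 returns [5, 3, (4, ())]
= [5, 3, (4, ())]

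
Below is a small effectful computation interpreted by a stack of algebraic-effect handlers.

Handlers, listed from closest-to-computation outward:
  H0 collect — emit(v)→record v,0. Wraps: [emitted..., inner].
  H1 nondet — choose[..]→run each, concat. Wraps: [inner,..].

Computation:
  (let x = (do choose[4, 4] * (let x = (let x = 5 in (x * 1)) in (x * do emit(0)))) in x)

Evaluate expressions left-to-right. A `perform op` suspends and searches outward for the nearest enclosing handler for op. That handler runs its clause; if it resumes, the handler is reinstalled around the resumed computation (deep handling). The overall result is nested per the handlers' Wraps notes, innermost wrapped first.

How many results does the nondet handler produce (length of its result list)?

Answer: 2

Step-by-step:
choose[4, 4] @ H1
  branch[0] choose=4:
    emit(0) @ H0 ⇒ out+=0
    H0 returns [0, 0]
    H1 returns [[0, 0]]
  branch[1] choose=4:
    emit(0) @ H0 ⇒ out+=0
    H0 returns [0, 0]
    H1 returns [[0, 0]]
= [[0, 0], [0, 0]]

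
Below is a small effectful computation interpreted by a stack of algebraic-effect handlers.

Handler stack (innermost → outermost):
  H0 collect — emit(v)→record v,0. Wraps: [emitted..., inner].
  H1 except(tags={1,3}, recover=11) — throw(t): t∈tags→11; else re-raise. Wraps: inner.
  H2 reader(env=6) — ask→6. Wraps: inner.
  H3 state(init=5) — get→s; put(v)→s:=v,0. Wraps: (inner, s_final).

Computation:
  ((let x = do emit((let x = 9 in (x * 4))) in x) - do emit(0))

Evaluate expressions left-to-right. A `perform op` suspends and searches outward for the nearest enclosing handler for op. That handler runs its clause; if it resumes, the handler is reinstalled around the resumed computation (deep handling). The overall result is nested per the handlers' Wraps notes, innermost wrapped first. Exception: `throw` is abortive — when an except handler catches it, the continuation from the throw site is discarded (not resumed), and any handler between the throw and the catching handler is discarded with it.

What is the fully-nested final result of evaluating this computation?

Answer: ([36, 0, 0], 5)

Working:
emit(36) @ H0 ⇒ out+=36
emit(0) @ H0 ⇒ out+=0
H0 returns [36, 0, 0]
H1 returns [36, 0, 0]
H2 returns [36, 0, 0]
H3 returns ([36, 0, 0], 5)
= ([36, 0, 0], 5)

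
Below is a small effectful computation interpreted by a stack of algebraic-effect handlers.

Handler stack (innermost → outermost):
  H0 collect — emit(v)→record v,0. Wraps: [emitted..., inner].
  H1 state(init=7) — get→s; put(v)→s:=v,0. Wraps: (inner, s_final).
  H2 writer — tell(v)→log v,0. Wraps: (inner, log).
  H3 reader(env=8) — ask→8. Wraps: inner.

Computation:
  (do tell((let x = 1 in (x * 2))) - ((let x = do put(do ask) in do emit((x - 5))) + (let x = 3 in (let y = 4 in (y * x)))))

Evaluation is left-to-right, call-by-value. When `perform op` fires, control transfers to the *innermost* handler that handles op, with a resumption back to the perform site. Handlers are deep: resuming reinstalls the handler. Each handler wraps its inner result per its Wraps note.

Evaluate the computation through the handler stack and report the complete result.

Answer: (([-5, -12], 8), (2))

Evaluation trace:
tell(2) @ H2 ⇒ log+=2
ask @ H3 ⇒ 8
put(8) @ H1 ⇒ s:=8
emit(-5) @ H0 ⇒ out+=-5
H0 returns [-5, -12]
H1 returns ([-5, -12], 8)
H2 returns (([-5, -12], 8), (2))
H3 returns (([-5, -12], 8), (2))
= (([-5, -12], 8), (2))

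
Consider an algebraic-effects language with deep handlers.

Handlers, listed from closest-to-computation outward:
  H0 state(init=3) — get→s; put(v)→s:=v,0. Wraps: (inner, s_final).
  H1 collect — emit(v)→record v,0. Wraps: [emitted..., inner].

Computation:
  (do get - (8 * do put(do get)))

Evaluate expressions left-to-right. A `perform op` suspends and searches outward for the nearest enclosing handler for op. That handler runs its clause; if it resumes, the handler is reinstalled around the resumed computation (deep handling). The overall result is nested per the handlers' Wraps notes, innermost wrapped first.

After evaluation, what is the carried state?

Answer: 3

Evaluation trace:
get @ H0 ⇒ 3
get @ H0 ⇒ 3
put(3) @ H0 ⇒ s:=3
H0 returns (3, 3)
H1 returns [(3, 3)]
= [(3, 3)]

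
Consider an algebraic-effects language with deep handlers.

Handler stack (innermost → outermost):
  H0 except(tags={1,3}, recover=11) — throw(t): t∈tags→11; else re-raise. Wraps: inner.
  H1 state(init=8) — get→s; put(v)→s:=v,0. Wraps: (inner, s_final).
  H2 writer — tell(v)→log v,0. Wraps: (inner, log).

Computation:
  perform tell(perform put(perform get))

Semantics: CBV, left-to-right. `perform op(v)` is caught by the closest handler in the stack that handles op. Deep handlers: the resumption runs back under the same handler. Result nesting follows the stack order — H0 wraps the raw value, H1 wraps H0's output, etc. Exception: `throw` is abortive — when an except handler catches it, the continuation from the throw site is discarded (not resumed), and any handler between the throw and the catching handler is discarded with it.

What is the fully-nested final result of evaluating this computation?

Answer: ((0, 8), (0))

Working:
get @ H1 ⇒ 8
put(8) @ H1 ⇒ s:=8
tell(0) @ H2 ⇒ log+=0
H0 returns 0
H1 returns (0, 8)
H2 returns ((0, 8), (0))
= ((0, 8), (0))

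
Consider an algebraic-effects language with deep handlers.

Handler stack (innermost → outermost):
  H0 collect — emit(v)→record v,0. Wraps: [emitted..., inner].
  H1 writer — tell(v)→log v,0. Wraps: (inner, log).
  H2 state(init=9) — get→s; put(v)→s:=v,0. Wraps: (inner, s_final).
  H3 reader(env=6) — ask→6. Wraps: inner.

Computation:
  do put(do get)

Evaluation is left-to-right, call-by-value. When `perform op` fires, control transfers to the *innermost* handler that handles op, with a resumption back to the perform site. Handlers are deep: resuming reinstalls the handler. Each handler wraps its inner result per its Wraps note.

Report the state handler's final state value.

Evaluation trace:
get @ H2 ⇒ 9
put(9) @ H2 ⇒ s:=9
H0 returns [0]
H1 returns ([0], ())
H2 returns (([0], ()), 9)
H3 returns (([0], ()), 9)
= (([0], ()), 9)

Answer: 9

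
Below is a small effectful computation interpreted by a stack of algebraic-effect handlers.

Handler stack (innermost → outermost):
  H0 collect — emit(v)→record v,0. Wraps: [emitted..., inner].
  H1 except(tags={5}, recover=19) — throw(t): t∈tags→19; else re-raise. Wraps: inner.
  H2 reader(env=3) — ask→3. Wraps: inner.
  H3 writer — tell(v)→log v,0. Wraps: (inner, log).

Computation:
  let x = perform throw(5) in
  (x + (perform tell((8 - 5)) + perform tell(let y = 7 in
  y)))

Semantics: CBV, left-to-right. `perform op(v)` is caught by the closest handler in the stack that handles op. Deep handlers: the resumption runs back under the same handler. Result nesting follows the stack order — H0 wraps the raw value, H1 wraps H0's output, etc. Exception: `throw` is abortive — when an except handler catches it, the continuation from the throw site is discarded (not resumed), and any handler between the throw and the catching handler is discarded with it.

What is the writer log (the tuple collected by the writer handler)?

Step-by-step:
throw(5) @ H1 caught ⇒ 19
H2 returns 19
H3 returns (19, ())
= (19, ())

Answer: ()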